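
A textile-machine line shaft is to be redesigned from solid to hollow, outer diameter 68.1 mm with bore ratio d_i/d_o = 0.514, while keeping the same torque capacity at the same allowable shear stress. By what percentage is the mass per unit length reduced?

22.8 %

Equal τ_max and T ⇒ the solid shaft needs d_s³ = d_o³(1−k⁴), so d_s = 68.1·(1−0.514⁴)^(1/3) = 66.48 mm.
Area ratio A_h/A_s = d_o²(1−k²)/d_s² = (1−k²)/(1−k⁴)^(2/3) = 0.7722.
Mass saving = 1 − 0.7722 = 22.8 %.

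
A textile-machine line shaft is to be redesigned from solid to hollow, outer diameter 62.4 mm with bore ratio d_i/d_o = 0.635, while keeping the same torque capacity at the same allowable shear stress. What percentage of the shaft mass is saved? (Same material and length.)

Equal τ_max and T ⇒ the solid shaft needs d_s³ = d_o³(1−k⁴), so d_s = 62.4·(1−0.635⁴)^(1/3) = 58.82 mm.
Area ratio A_h/A_s = d_o²(1−k²)/d_s² = (1−k²)/(1−k⁴)^(2/3) = 0.6717.
Mass saving = 1 − 0.6717 = 32.8 %.

32.8 %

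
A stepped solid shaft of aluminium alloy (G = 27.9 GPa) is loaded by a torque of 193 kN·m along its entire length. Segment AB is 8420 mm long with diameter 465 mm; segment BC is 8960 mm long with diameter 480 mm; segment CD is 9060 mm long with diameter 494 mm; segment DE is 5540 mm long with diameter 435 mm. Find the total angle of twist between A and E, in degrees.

J_AB = π(0.465)⁴/32 = 4.59×10^-3 m⁴; J_BC = π(0.480)⁴/32 = 5.21×10^-3 m⁴; J_CD = π(0.494)⁴/32 = 5.85×10^-3 m⁴; J_DE = π(0.435)⁴/32 = 3.52×10^-3 m⁴.
θ = (T/G)·Σ L_i/J_i = (193000/27.9×10⁹)·(8.42/4.59×10^-3 + 8.96/5.21×10^-3 + 9.06/5.85×10^-3 + 5.54/3.52×10^-3) = 0.04620 rad.

2.65°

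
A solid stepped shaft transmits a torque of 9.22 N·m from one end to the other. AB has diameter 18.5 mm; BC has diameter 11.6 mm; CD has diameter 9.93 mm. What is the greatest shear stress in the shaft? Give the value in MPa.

48.0 MPa

Under the same torque, τ_max = 16T/(πd³) is largest where d is smallest — segment CD (d = 9.93 mm).
τ_max = 16·9.220/(π·(0.00993)³) = 4.796×10^7 Pa.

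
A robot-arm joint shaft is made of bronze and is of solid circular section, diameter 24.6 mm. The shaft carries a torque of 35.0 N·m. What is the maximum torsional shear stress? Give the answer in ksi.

1.74 ksi

J = πd⁴/32 = π(0.0246)⁴/32 = 3.595×10^-8 m⁴.
τ_max = T·r/J = 35.00 × 0.0123 / 3.595×10^-8 = 1.197×10^7 Pa.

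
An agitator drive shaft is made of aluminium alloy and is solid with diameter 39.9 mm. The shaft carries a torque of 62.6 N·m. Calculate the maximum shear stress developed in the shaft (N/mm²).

J = πd⁴/32 = π(0.0399)⁴/32 = 2.488×10^-7 m⁴.
τ_max = T·r/J = 62.60 × 0.0199 / 2.488×10^-7 = 5.019×10^6 Pa.

5.02 N/mm²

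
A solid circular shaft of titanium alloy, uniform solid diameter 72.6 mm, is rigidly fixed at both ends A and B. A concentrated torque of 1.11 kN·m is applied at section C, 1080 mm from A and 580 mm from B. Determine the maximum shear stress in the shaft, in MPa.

With uniform GJ and both ends fixed, compatibility θ_AC = θ_CB gives T_A·a = T_B·b, together with T_A + T_B = T₀.
T_A = T₀·b/(a+b) = 1110·580/1660 = 387.8 N·m; T_B = 722.2 N·m.
τ in each portion: τ_AC = 5.16×10^6 Pa, τ_CB = 9.61×10^6 Pa; maximum is in CB.
τ_max = T_CB·r/J = 722.2·0.0363/2.73×10^-6 = 9.612×10^6 Pa.

9.61 MPa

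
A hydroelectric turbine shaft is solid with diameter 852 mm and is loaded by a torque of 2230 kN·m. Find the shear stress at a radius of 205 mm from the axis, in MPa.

8.84 MPa

J = πd⁴/32 = π(0.852)⁴/32 = 0.05173 m⁴.
Shear stress varies linearly with radius: τ = T·r/J = 2.230e6 × 0.205 / 0.05173 = 8.837×10^6 Pa.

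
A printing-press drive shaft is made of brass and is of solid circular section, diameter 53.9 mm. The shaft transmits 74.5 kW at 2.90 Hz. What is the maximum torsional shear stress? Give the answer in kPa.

133000 kPa

ω = 2π·2.90 = 18.22 rad/s, so T = P/ω = 74.5×10³ / 18.22 = 4089 N·m.
J = πd⁴/32 = π(0.0539)⁴/32 = 8.286×10^-7 m⁴.
τ_max = T·r/J = 4089 × 0.0269 / 8.286×10^-7 = 1.330×10^8 Pa.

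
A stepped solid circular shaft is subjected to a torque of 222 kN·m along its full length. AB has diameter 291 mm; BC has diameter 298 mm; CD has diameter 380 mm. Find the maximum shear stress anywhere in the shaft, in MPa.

Under the same torque, τ_max = 16T/(πd³) is largest where d is smallest — segment AB (d = 291 mm).
τ_max = 16·222000/(π·(0.291)³) = 4.588×10^7 Pa.

45.9 MPa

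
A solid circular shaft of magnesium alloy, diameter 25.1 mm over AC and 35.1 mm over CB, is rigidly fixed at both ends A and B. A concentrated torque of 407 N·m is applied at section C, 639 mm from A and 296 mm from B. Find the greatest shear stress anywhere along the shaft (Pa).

4.28e7 Pa

Compatibility: T_A·a/J_AC = T_B·b/J_CB with T_A + T_B = T₀.
J_AC = 3.90×10^-8 m⁴, J_CB = 1.49×10^-7 m⁴, so T_A = T₀·(J_AC/a)/((J_AC/a)+(J_CB/b)) = 43.97 N·m, T_B = 363.0 N·m.
τ in each portion: τ_AC = 1.42×10^7 Pa, τ_CB = 4.28×10^7 Pa; maximum is in CB.
τ_max = T_CB·r/J = 363.0·0.0175/1.49×10^-7 = 4.275×10^7 Pa.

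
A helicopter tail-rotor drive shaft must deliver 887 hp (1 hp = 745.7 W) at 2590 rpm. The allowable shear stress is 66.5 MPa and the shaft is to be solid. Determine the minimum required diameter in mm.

ω = 2π·2590/60 = 271.2 rad/s, so T = P/ω = 887×745.7 / 271.2 = 2439 N·m.
For a solid shaft τ_max = 16T/(πd³), so d = (16T/(π τ_allow))^(1/3) = (16·2439/(π·6.65×10^7))^(1/3) = 0.05716 m.

57.2 mm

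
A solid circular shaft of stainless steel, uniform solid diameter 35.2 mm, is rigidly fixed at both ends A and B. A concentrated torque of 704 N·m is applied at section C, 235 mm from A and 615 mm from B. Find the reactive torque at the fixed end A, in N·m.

509 N·m

With uniform GJ and both ends fixed, compatibility θ_AC = θ_CB gives T_A·a = T_B·b, together with T_A + T_B = T₀.
T_A = T₀·b/(a+b) = 704.0·615/850.0 = 509.4 N·m; T_B = 194.6 N·m.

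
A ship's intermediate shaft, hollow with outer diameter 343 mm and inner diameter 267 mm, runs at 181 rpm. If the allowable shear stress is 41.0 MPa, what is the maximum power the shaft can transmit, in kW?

3900 kW

J = π(d_o⁴ − d_i⁴)/32 = π(0.343⁴ − 0.267⁴)/32 = 8.599×10^-4 m⁴.
T_max = τ_allow·J/r = 4.10×10^7 × 8.599×10^-4 / 0.172 = 205600 N·m.
ω = 2π·181/60 = 18.95 rad/s, so P_max = T_max·ω = 3.897×10^6 W.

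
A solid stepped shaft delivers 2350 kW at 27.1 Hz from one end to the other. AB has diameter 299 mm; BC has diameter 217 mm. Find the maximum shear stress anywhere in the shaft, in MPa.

ω = 2π·27.1 = 170.3 rad/s, so T = P/ω = 2350×10³ / 170.3 = 13800 N·m.
Under the same torque, τ_max = 16T/(πd³) is largest where d is smallest — segment BC (d = 217 mm).
τ_max = 16·13800/(π·(0.217)³) = 6.879×10^6 Pa.

6.88 MPa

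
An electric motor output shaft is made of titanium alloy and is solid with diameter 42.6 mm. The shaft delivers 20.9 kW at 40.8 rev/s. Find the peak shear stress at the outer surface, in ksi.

0.779 ksi

ω = 2π·40.8 = 256.4 rad/s, so T = P/ω = 20.9×10³ / 256.4 = 81.53 N·m.
J = πd⁴/32 = π(0.0426)⁴/32 = 3.233×10^-7 m⁴.
τ_max = T·r/J = 81.53 × 0.0213 / 3.233×10^-7 = 5.371×10^6 Pa.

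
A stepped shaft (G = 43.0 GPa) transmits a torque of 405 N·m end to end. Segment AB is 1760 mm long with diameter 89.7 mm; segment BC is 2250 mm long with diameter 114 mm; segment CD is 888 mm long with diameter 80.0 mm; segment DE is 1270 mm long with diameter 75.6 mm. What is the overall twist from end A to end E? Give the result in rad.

0.00970 rad

J_AB = π(0.0897)⁴/32 = 6.36×10^-6 m⁴; J_BC = π(0.114)⁴/32 = 1.66×10^-5 m⁴; J_CD = π(0.0800)⁴/32 = 4.02×10^-6 m⁴; J_DE = π(0.0756)⁴/32 = 3.21×10^-6 m⁴.
θ = (T/G)·Σ L_i/J_i = (405.0/43.0×10⁹)·(1.76/6.36×10^-6 + 2.25/1.66×10^-5 + 0.888/4.02×10^-6 + 1.27/3.21×10^-6) = 9.696×10^-3 rad.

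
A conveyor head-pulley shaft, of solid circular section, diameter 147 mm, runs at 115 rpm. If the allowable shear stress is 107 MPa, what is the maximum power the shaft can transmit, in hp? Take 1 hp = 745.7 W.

J = πd⁴/32 = π(0.147)⁴/32 = 4.584×10^-5 m⁴.
T_max = τ_allow·J/r = 1.07×10^8 × 4.584×10^-5 / 0.0735 = 66740 N·m.
ω = 2π·115/60 = 12.04 rad/s, so P_max = T_max·ω = 8.037×10^5 W.

1080 hp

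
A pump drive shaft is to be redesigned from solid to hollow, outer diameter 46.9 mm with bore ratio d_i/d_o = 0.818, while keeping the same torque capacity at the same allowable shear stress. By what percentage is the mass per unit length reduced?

Equal τ_max and T ⇒ the solid shaft needs d_s³ = d_o³(1−k⁴), so d_s = 46.9·(1−0.818⁴)^(1/3) = 38.48 mm.
Area ratio A_h/A_s = d_o²(1−k²)/d_s² = (1−k²)/(1−k⁴)^(2/3) = 0.4915.
Mass saving = 1 − 0.4915 = 50.8 %.

50.8 %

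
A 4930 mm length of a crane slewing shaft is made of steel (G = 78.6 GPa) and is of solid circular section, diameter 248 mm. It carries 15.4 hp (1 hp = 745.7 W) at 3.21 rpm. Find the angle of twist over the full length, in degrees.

0.331°

ω = 2π·3.21/60 = 0.3362 rad/s, so T = P/ω = 15.4×745.7 / 0.3362 = 34160 N·m.
J = πd⁴/32 = π(0.248)⁴/32 = 3.714×10^-4 m⁴.
θ = T·L/(G·J) = 34160 × 4.93 / (78.6×10⁹ × 3.714×10^-4) = 5.770×10^-3 rad.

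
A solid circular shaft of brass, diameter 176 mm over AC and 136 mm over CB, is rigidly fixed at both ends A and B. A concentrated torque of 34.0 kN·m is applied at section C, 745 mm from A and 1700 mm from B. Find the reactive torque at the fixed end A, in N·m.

29400 N·m

Compatibility: T_A·a/J_AC = T_B·b/J_CB with T_A + T_B = T₀.
J_AC = 9.42×10^-5 m⁴, J_CB = 3.36×10^-5 m⁴, so T_A = T₀·(J_AC/a)/((J_AC/a)+(J_CB/b)) = 29410 N·m, T_B = 4595 N·m.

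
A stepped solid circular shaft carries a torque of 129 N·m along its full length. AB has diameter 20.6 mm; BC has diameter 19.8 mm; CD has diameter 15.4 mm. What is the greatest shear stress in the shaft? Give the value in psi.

Under the same torque, τ_max = 16T/(πd³) is largest where d is smallest — segment CD (d = 15.4 mm).
τ_max = 16·129.0/(π·(0.0154)³) = 1.799×10^8 Pa.

26100 psi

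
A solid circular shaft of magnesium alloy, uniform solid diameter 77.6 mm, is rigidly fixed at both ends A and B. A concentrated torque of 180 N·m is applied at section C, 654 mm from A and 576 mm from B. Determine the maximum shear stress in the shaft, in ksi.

With uniform GJ and both ends fixed, compatibility θ_AC = θ_CB gives T_A·a = T_B·b, together with T_A + T_B = T₀.
T_A = T₀·b/(a+b) = 180.0·576/1230 = 84.29 N·m; T_B = 95.71 N·m.
τ in each portion: τ_AC = 9.19×10^5 Pa, τ_CB = 1.04×10^6 Pa; maximum is in CB.
τ_max = T_CB·r/J = 95.71·0.0388/3.56×10^-6 = 1.043×10^6 Pa.

0.151 ksi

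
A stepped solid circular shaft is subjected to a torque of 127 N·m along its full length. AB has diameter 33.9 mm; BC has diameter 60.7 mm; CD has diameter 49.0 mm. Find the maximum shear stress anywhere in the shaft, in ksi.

2.41 ksi

Under the same torque, τ_max = 16T/(πd³) is largest where d is smallest — segment AB (d = 33.9 mm).
τ_max = 16·127.0/(π·(0.0339)³) = 1.660×10^7 Pa.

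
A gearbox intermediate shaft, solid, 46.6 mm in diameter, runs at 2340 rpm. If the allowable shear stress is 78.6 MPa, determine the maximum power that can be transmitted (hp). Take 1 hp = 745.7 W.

J = πd⁴/32 = π(0.0466)⁴/32 = 4.630×10^-7 m⁴.
T_max = τ_allow·J/r = 7.86×10^7 × 4.630×10^-7 / 0.0233 = 1562 N·m.
ω = 2π·2340/60 = 245.0 rad/s, so P_max = T_max·ω = 3.827×10^5 W.

513 hp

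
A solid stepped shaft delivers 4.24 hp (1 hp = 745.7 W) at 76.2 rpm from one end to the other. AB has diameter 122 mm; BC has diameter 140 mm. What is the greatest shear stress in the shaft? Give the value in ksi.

0.161 ksi

ω = 2π·76.2/60 = 7.980 rad/s, so T = P/ω = 4.24×745.7 / 7.980 = 396.2 N·m.
Under the same torque, τ_max = 16T/(πd³) is largest where d is smallest — segment AB (d = 122 mm).
τ_max = 16·396.2/(π·(0.122)³) = 1.111×10^6 Pa.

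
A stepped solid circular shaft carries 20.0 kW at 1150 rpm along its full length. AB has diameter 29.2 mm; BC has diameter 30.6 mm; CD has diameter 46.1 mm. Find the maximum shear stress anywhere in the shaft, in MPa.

ω = 2π·1150/60 = 120.4 rad/s, so T = P/ω = 20.0×10³ / 120.4 = 166.1 N·m.
Under the same torque, τ_max = 16T/(πd³) is largest where d is smallest — segment AB (d = 29.2 mm).
τ_max = 16·166.1/(π·(0.0292)³) = 3.397×10^7 Pa.

34.0 MPa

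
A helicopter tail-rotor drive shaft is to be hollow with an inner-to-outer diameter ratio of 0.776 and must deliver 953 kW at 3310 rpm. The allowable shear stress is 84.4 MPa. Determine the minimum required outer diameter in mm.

ω = 2π·3310/60 = 346.6 rad/s, so T = P/ω = 953×10³ / 346.6 = 2749 N·m.
For a hollow shaft with d_i/d_o = 0.776: τ_max = 16T/(π d_o³ (1−k⁴)), so d_o = [16T/(π τ_allow (1−k⁴))]^(1/3) = [16·2749/(π·8.44×10^7·0.6374)]^(1/3) = 0.06385 m.

63.8 mm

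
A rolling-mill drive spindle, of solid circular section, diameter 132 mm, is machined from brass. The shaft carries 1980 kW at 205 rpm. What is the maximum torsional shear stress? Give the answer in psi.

29600 psi

ω = 2π·205/60 = 21.47 rad/s, so T = P/ω = 1980×10³ / 21.47 = 92230 N·m.
J = πd⁴/32 = π(0.132)⁴/32 = 2.981×10^-5 m⁴.
τ_max = T·r/J = 92230 × 0.0660 / 2.981×10^-5 = 2.042×10^8 Pa.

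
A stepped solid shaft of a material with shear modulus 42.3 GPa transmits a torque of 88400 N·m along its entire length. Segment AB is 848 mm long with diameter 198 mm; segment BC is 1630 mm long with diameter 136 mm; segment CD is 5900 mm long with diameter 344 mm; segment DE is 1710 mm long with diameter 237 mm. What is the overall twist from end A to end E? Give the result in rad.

0.134 rad

J_AB = π(0.198)⁴/32 = 1.51×10^-4 m⁴; J_BC = π(0.136)⁴/32 = 3.36×10^-5 m⁴; J_CD = π(0.344)⁴/32 = 1.37×10^-3 m⁴; J_DE = π(0.237)⁴/32 = 3.10×10^-4 m⁴.
θ = (T/G)·Σ L_i/J_i = (88400/42.3×10⁹)·(0.848/1.51×10^-4 + 1.63/3.36×10^-5 + 5.90/1.37×10^-3 + 1.71/3.10×10^-4) = 0.1337 rad.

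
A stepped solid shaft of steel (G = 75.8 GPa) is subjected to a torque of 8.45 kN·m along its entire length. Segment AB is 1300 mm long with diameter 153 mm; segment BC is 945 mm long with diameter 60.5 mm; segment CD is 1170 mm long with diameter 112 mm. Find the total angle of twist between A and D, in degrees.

J_AB = π(0.153)⁴/32 = 5.38×10^-5 m⁴; J_BC = π(0.0605)⁴/32 = 1.32×10^-6 m⁴; J_CD = π(0.112)⁴/32 = 1.54×10^-5 m⁴.
θ = (T/G)·Σ L_i/J_i = (8450/75.8×10⁹)·(1.30/5.38×10^-5 + 0.945/1.32×10^-6 + 1.17/1.54×10^-5) = 0.09123 rad.

5.23°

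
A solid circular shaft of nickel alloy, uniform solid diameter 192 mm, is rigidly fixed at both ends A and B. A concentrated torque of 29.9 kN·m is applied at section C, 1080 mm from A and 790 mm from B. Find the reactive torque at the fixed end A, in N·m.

With uniform GJ and both ends fixed, compatibility θ_AC = θ_CB gives T_A·a = T_B·b, together with T_A + T_B = T₀.
T_A = T₀·b/(a+b) = 29900·790/1870 = 12630 N·m; T_B = 17270 N·m.

12600 N·m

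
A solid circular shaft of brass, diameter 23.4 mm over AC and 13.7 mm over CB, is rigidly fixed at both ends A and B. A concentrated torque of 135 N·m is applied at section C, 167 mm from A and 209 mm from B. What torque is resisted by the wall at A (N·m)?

Compatibility: T_A·a/J_AC = T_B·b/J_CB with T_A + T_B = T₀.
J_AC = 2.94×10^-8 m⁴, J_CB = 3.46×10^-9 m⁴, so T_A = T₀·(J_AC/a)/((J_AC/a)+(J_CB/b)) = 123.4 N·m, T_B = 11.59 N·m.

123 N·m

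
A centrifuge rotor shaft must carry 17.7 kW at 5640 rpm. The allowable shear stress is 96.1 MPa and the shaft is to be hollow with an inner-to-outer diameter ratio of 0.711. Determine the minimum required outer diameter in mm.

12.9 mm

ω = 2π·5640/60 = 590.6 rad/s, so T = P/ω = 17.7×10³ / 590.6 = 29.97 N·m.
For a hollow shaft with d_i/d_o = 0.711: τ_max = 16T/(π d_o³ (1−k⁴)), so d_o = [16T/(π τ_allow (1−k⁴))]^(1/3) = [16·29.97/(π·9.61×10^7·0.7444)]^(1/3) = 0.01287 m.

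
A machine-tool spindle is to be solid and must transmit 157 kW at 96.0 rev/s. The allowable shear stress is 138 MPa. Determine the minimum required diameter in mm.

21.3 mm

ω = 2π·96.0 = 603.2 rad/s, so T = P/ω = 157×10³ / 603.2 = 260.3 N·m.
For a solid shaft τ_max = 16T/(πd³), so d = (16T/(π τ_allow))^(1/3) = (16·260.3/(π·1.38×10^8))^(1/3) = 0.02126 m.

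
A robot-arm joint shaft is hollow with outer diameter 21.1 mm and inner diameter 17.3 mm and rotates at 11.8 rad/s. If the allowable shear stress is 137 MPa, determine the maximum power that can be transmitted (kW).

J = π(d_o⁴ − d_i⁴)/32 = π(0.0211⁴ − 0.0173⁴)/32 = 1.067×10^-8 m⁴.
T_max = τ_allow·J/r = 1.37×10^8 × 1.067×10^-8 / 0.0106 = 138.5 N·m.
ω = 11.8 rad/s, so P_max = T_max·ω = 1634 W.

1.63 kW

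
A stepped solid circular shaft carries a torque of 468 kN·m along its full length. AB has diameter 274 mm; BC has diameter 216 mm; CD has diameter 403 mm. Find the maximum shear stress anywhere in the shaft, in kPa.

Under the same torque, τ_max = 16T/(πd³) is largest where d is smallest — segment BC (d = 216 mm).
τ_max = 16·468000/(π·(0.216)³) = 2.365×10^8 Pa.

237000 kPa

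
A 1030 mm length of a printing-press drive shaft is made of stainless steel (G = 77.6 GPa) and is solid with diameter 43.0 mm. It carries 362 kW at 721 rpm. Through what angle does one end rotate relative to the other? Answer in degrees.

ω = 2π·721/60 = 75.50 rad/s, so T = P/ω = 362×10³ / 75.50 = 4795 N·m.
J = πd⁴/32 = π(0.0430)⁴/32 = 3.356×10^-7 m⁴.
θ = T·L/(G·J) = 4795 × 1.03 / (77.6×10⁹ × 3.356×10^-7) = 0.1896 rad.

10.9°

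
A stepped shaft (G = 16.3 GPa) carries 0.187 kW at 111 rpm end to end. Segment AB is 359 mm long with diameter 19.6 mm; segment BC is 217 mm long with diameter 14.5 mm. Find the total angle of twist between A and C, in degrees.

ω = 2π·111/60 = 11.62 rad/s, so T = P/ω = 0.187×10³ / 11.62 = 16.09 N·m.
J_AB = π(0.0196)⁴/32 = 1.45×10^-8 m⁴; J_BC = π(0.0145)⁴/32 = 4.34×10^-9 m⁴.
θ = (T/G)·Σ L_i/J_i = (16.09/16.3×10⁹)·(0.359/1.45×10^-8 + 0.217/4.34×10^-9) = 0.07381 rad.

4.23°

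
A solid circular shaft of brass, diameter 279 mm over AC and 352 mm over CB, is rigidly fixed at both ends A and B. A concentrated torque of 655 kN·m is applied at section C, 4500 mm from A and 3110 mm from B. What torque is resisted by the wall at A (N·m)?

Compatibility: T_A·a/J_AC = T_B·b/J_CB with T_A + T_B = T₀.
J_AC = 5.95×10^-4 m⁴, J_CB = 1.51×10^-3 m⁴, so T_A = T₀·(J_AC/a)/((J_AC/a)+(J_CB/b)) = 140400 N·m, T_B = 514600 N·m.

140000 N·m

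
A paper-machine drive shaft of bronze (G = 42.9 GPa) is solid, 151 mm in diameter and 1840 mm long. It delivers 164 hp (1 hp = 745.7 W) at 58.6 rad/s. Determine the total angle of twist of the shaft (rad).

0.00175 rad

ω = 58.6 rad/s, so T = P/ω = 164×745.7 / 58.60 = 2087 N·m.
J = πd⁴/32 = π(0.151)⁴/32 = 5.104×10^-5 m⁴.
θ = T·L/(G·J) = 2087 × 1.84 / (42.9×10⁹ × 5.104×10^-5) = 1.754×10^-3 rad.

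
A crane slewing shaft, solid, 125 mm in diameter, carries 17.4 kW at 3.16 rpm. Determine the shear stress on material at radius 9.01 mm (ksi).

2.87 ksi

ω = 2π·3.16/60 = 0.3309 rad/s, so T = P/ω = 17.4×10³ / 0.3309 = 52580 N·m.
J = πd⁴/32 = π(0.125)⁴/32 = 2.397×10^-5 m⁴.
Shear stress varies linearly with radius: τ = T·r/J = 52580 × 0.00901 / 2.397×10^-5 = 1.977×10^7 Pa.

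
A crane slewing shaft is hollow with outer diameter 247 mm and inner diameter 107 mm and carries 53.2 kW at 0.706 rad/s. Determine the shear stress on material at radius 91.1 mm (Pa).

ω = 0.706 rad/s, so T = P/ω = 53.2×10³ / 0.7060 = 75350 N·m.
J = π(d_o⁴ − d_i⁴)/32 = π(0.247⁴ − 0.107⁴)/32 = 3.525×10^-4 m⁴.
Shear stress varies linearly with radius: τ = T·r/J = 75350 × 0.0911 / 3.525×10^-4 = 1.947×10^7 Pa.

1.95e7 Pa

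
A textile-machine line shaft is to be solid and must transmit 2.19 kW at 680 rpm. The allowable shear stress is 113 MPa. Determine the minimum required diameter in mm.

ω = 2π·680/60 = 71.21 rad/s, so T = P/ω = 2.19×10³ / 71.21 = 30.75 N·m.
For a solid shaft τ_max = 16T/(πd³), so d = (16T/(π τ_allow))^(1/3) = (16·30.75/(π·1.13×10^8))^(1/3) = 0.01115 m.

11.1 mm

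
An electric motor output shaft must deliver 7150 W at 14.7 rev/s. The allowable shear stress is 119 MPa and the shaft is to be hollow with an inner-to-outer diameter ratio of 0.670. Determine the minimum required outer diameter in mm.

ω = 2π·14.7 = 92.36 rad/s, so T = P/ω = 7150 / 92.36 = 77.41 N·m.
For a hollow shaft with d_i/d_o = 0.670: τ_max = 16T/(π d_o³ (1−k⁴)), so d_o = [16T/(π τ_allow (1−k⁴))]^(1/3) = [16·77.41/(π·1.19×10^8·0.7985)]^(1/3) = 0.01607 m.

16.1 mm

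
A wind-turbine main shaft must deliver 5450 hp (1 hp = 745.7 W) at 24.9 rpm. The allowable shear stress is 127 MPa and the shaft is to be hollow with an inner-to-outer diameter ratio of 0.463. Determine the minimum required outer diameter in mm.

ω = 2π·24.9/60 = 2.608 rad/s, so T = P/ω = 5450×745.7 / 2.608 = 1.559e6 N·m.
For a hollow shaft with d_i/d_o = 0.463: τ_max = 16T/(π d_o³ (1−k⁴)), so d_o = [16T/(π τ_allow (1−k⁴))]^(1/3) = [16·1.559e6/(π·1.27×10^8·0.9540)]^(1/3) = 0.4031 m.

403 mm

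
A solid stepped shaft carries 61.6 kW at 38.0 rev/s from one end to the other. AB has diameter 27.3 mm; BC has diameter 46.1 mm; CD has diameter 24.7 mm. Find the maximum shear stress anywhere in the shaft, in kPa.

ω = 2π·38.0 = 238.8 rad/s, so T = P/ω = 61.6×10³ / 238.8 = 258.0 N·m.
Under the same torque, τ_max = 16T/(πd³) is largest where d is smallest — segment CD (d = 24.7 mm).
τ_max = 16·258.0/(π·(0.0247)³) = 8.720×10^7 Pa.

87200 kPa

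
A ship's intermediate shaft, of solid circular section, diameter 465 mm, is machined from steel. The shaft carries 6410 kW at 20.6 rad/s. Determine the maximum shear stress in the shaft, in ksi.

2.29 ksi

ω = 20.6 rad/s, so T = P/ω = 6410×10³ / 20.60 = 311200 N·m.
J = πd⁴/32 = π(0.465)⁴/32 = 4.590×10^-3 m⁴.
τ_max = T·r/J = 311200 × 0.233 / 4.590×10^-3 = 1.576×10^7 Pa.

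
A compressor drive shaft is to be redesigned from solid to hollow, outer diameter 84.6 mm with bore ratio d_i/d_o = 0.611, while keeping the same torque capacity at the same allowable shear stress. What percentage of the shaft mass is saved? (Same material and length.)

30.7 %

Equal τ_max and T ⇒ the solid shaft needs d_s³ = d_o³(1−k⁴), so d_s = 84.6·(1−0.611⁴)^(1/3) = 80.47 mm.
Area ratio A_h/A_s = d_o²(1−k²)/d_s² = (1−k²)/(1−k⁴)^(2/3) = 0.6926.
Mass saving = 1 − 0.6926 = 30.7 %.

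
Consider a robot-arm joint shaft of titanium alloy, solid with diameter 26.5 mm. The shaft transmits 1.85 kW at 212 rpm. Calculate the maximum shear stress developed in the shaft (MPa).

22.8 MPa

ω = 2π·212/60 = 22.20 rad/s, so T = P/ω = 1.85×10³ / 22.20 = 83.33 N·m.
J = πd⁴/32 = π(0.0265)⁴/32 = 4.842×10^-8 m⁴.
τ_max = T·r/J = 83.33 × 0.0132 / 4.842×10^-8 = 2.281×10^7 Pa.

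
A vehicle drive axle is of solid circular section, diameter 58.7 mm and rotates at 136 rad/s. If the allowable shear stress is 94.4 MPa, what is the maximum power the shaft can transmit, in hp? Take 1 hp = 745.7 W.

684 hp

J = πd⁴/32 = π(0.0587)⁴/32 = 1.166×10^-6 m⁴.
T_max = τ_allow·J/r = 9.44×10^7 × 1.166×10^-6 / 0.0294 = 3749 N·m.
ω = 136 rad/s, so P_max = T_max·ω = 5.099×10^5 W.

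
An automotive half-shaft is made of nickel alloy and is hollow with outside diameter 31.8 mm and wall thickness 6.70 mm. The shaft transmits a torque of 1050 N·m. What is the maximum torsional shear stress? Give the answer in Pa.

1.87e8 Pa

J = π(d_o⁴ − d_i⁴)/32 = π(0.0318⁴ − 0.0184⁴)/32 = 8.914×10^-8 m⁴.
τ_max = T·r/J = 1050 × 0.0159 / 8.914×10^-8 = 1.873×10^8 Pa.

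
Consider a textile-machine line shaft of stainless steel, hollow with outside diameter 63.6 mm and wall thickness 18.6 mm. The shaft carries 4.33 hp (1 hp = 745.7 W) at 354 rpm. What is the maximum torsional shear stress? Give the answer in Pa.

ω = 2π·354/60 = 37.07 rad/s, so T = P/ω = 4.33×745.7 / 37.07 = 87.10 N·m.
J = π(d_o⁴ − d_i⁴)/32 = π(0.0636⁴ − 0.0264⁴)/32 = 1.559×10^-6 m⁴.
τ_max = T·r/J = 87.10 × 0.0318 / 1.559×10^-6 = 1.777×10^6 Pa.

1.78e6 Pa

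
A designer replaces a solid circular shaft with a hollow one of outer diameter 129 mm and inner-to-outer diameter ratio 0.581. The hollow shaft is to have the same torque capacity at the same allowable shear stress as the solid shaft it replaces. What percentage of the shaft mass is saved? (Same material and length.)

28.2 %

Equal τ_max and T ⇒ the solid shaft needs d_s³ = d_o³(1−k⁴), so d_s = 129·(1−0.581⁴)^(1/3) = 123.9 mm.
Area ratio A_h/A_s = d_o²(1−k²)/d_s² = (1−k²)/(1−k⁴)^(2/3) = 0.7181.
Mass saving = 1 − 0.7181 = 28.2 %.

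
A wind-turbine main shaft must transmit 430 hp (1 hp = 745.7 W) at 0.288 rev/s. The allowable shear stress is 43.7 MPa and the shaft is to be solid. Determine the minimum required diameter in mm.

ω = 2π·0.288 = 1.810 rad/s, so T = P/ω = 430×745.7 / 1.810 = 177200 N·m.
For a solid shaft τ_max = 16T/(πd³), so d = (16T/(π τ_allow))^(1/3) = (16·177200/(π·4.37×10^7))^(1/3) = 0.2744 m.

274 mm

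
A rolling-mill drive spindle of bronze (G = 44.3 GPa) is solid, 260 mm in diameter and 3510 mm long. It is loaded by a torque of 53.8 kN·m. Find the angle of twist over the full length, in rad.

0.00950 rad

J = πd⁴/32 = π(0.260)⁴/32 = 4.486×10^-4 m⁴.
θ = T·L/(G·J) = 53800 × 3.51 / (44.3×10⁹ × 4.486×10^-4) = 9.502×10^-3 rad.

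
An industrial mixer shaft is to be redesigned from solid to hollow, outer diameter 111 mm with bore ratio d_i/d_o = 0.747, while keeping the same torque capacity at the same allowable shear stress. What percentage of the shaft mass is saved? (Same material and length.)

Equal τ_max and T ⇒ the solid shaft needs d_s³ = d_o³(1−k⁴), so d_s = 111·(1−0.747⁴)^(1/3) = 98.02 mm.
Area ratio A_h/A_s = d_o²(1−k²)/d_s² = (1−k²)/(1−k⁴)^(2/3) = 0.5668.
Mass saving = 1 − 0.5668 = 43.3 %.

43.3 %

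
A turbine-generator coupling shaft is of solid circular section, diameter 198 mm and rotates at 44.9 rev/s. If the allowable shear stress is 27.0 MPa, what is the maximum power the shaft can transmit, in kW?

11600 kW

J = πd⁴/32 = π(0.198)⁴/32 = 1.509×10^-4 m⁴.
T_max = τ_allow·J/r = 2.70×10^7 × 1.509×10^-4 / 0.0990 = 41150 N·m.
ω = 2π·44.9 = 282.1 rad/s, so P_max = T_max·ω = 1.161×10^7 W.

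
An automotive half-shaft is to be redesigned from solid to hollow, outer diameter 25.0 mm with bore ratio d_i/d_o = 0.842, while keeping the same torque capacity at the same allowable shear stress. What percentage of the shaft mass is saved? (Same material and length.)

53.6 %

Equal τ_max and T ⇒ the solid shaft needs d_s³ = d_o³(1−k⁴), so d_s = 25.0·(1−0.842⁴)^(1/3) = 19.81 mm.
Area ratio A_h/A_s = d_o²(1−k²)/d_s² = (1−k²)/(1−k⁴)^(2/3) = 0.4636.
Mass saving = 1 − 0.4636 = 53.6 %.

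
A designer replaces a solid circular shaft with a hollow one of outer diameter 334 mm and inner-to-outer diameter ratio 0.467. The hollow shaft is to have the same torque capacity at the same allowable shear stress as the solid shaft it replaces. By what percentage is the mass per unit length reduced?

Equal τ_max and T ⇒ the solid shaft needs d_s³ = d_o³(1−k⁴), so d_s = 334·(1−0.467⁴)^(1/3) = 328.6 mm.
Area ratio A_h/A_s = d_o²(1−k²)/d_s² = (1−k²)/(1−k⁴)^(2/3) = 0.8077.
Mass saving = 1 − 0.8077 = 19.2 %.

19.2 %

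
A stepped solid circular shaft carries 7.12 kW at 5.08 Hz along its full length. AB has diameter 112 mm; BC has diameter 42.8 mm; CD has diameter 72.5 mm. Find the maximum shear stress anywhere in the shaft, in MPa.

14.5 MPa

ω = 2π·5.08 = 31.92 rad/s, so T = P/ω = 7.12×10³ / 31.92 = 223.1 N·m.
Under the same torque, τ_max = 16T/(πd³) is largest where d is smallest — segment BC (d = 42.8 mm).
τ_max = 16·223.1/(π·(0.0428)³) = 1.449×10^7 Pa.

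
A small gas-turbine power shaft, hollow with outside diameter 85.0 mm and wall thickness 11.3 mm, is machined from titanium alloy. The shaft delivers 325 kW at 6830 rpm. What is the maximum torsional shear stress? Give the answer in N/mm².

5.31 N/mm²

ω = 2π·6830/60 = 715.2 rad/s, so T = P/ω = 325×10³ / 715.2 = 454.4 N·m.
J = π(d_o⁴ − d_i⁴)/32 = π(0.0850⁴ − 0.0624⁴)/32 = 3.636×10^-6 m⁴.
τ_max = T·r/J = 454.4 × 0.0425 / 3.636×10^-6 = 5.311×10^6 Pa.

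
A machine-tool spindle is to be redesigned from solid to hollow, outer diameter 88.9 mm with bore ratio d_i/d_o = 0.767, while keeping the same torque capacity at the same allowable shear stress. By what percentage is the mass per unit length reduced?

45.4 %

Equal τ_max and T ⇒ the solid shaft needs d_s³ = d_o³(1−k⁴), so d_s = 88.9·(1−0.767⁴)^(1/3) = 77.16 mm.
Area ratio A_h/A_s = d_o²(1−k²)/d_s² = (1−k²)/(1−k⁴)^(2/3) = 0.5465.
Mass saving = 1 − 0.5465 = 45.4 %.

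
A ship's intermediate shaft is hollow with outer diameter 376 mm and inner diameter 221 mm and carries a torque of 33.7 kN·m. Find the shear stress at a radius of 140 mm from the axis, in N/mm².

2.73 N/mm²

J = π(d_o⁴ − d_i⁴)/32 = π(0.376⁴ − 0.221⁴)/32 = 1.728×10^-3 m⁴.
Shear stress varies linearly with radius: τ = T·r/J = 33700 × 0.140 / 1.728×10^-3 = 2.730×10^6 Pa.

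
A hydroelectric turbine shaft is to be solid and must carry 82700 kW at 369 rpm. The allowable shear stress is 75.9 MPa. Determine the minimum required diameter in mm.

524 mm

ω = 2π·369/60 = 38.64 rad/s, so T = P/ω = 82700×10³ / 38.64 = 2.140e6 N·m.
For a solid shaft τ_max = 16T/(πd³), so d = (16T/(π τ_allow))^(1/3) = (16·2.140e6/(π·7.59×10^7))^(1/3) = 0.5237 m.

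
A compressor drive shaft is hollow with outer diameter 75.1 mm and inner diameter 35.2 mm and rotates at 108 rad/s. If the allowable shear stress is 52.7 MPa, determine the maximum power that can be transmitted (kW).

J = π(d_o⁴ − d_i⁴)/32 = π(0.0751⁴ − 0.0352⁴)/32 = 2.972×10^-6 m⁴.
T_max = τ_allow·J/r = 5.27×10^7 × 2.972×10^-6 / 0.0376 = 4171 N·m.
ω = 108 rad/s, so P_max = T_max·ω = 4.505×10^5 W.

451 kW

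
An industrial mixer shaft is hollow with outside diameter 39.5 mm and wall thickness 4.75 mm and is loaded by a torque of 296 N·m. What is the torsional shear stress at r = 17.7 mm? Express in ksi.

4.76 ksi

J = π(d_o⁴ − d_i⁴)/32 = π(0.0395⁴ − 0.0300⁴)/32 = 1.595×10^-7 m⁴.
Shear stress varies linearly with radius: τ = T·r/J = 296.0 × 0.0177 / 1.595×10^-7 = 3.285×10^7 Pa.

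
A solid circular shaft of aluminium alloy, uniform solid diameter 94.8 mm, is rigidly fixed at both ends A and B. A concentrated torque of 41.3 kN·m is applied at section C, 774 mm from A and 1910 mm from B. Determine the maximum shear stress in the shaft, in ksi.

With uniform GJ and both ends fixed, compatibility θ_AC = θ_CB gives T_A·a = T_B·b, together with T_A + T_B = T₀.
T_A = T₀·b/(a+b) = 41300·1910/2684 = 29390 N·m; T_B = 11910 N·m.
τ in each portion: τ_AC = 1.76×10^8 Pa, τ_CB = 7.12×10^7 Pa; maximum is in AC.
τ_max = T_AC·r/J = 29390·0.0474/7.93×10^-6 = 1.757×10^8 Pa.

25.5 ksi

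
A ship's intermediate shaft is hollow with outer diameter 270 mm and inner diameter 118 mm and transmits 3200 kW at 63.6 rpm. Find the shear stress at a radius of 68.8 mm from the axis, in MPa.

ω = 2π·63.6/60 = 6.660 rad/s, so T = P/ω = 3200×10³ / 6.660 = 480500 N·m.
J = π(d_o⁴ − d_i⁴)/32 = π(0.270⁴ − 0.118⁴)/32 = 5.027×10^-4 m⁴.
Shear stress varies linearly with radius: τ = T·r/J = 480500 × 0.0688 / 5.027×10^-4 = 6.576×10^7 Pa.

65.8 MPa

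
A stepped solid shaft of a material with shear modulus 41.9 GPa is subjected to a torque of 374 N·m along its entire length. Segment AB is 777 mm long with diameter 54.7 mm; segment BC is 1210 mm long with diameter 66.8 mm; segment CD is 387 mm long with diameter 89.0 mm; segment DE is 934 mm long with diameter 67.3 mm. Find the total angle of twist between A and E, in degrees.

1.04°

J_AB = π(0.0547)⁴/32 = 8.79×10^-7 m⁴; J_BC = π(0.0668)⁴/32 = 1.95×10^-6 m⁴; J_CD = π(0.0890)⁴/32 = 6.16×10^-6 m⁴; J_DE = π(0.0673)⁴/32 = 2.01×10^-6 m⁴.
θ = (T/G)·Σ L_i/J_i = (374.0/41.9×10⁹)·(0.777/8.79×10^-7 + 1.21/1.95×10^-6 + 0.387/6.16×10^-6 + 0.934/2.01×10^-6) = 0.01812 rad.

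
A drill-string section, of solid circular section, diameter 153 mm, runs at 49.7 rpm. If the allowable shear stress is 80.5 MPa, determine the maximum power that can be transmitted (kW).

295 kW

J = πd⁴/32 = π(0.153)⁴/32 = 5.380×10^-5 m⁴.
T_max = τ_allow·J/r = 8.05×10^7 × 5.380×10^-5 / 0.0765 = 56610 N·m.
ω = 2π·49.7/60 = 5.205 rad/s, so P_max = T_max·ω = 2.946×10^5 W.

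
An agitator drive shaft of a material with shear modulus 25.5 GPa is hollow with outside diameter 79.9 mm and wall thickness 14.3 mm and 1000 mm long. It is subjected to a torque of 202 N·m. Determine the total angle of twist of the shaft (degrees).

0.137°

J = π(d_o⁴ − d_i⁴)/32 = π(0.0799⁴ − 0.0513⁴)/32 = 3.321×10^-6 m⁴.
θ = T·L/(G·J) = 202.0 × 1.00 / (25.5×10⁹ × 3.321×10^-6) = 2.385×10^-3 rad.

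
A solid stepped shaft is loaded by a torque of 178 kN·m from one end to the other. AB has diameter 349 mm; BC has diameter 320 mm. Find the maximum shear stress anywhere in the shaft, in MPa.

Under the same torque, τ_max = 16T/(πd³) is largest where d is smallest — segment BC (d = 320 mm).
τ_max = 16·178000/(π·(0.320)³) = 2.767×10^7 Pa.

27.7 MPa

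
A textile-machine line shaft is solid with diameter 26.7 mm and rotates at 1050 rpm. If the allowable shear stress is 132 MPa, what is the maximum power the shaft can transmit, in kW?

54.2 kW

J = πd⁴/32 = π(0.0267)⁴/32 = 4.989×10^-8 m⁴.
T_max = τ_allow·J/r = 1.32×10^8 × 4.989×10^-8 / 0.0133 = 493.3 N·m.
ω = 2π·1050/60 = 110.0 rad/s, so P_max = T_max·ω = 5.424×10^4 W.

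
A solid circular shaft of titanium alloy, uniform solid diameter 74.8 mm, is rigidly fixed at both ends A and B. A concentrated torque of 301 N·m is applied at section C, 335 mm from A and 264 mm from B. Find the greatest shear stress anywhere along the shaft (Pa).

With uniform GJ and both ends fixed, compatibility θ_AC = θ_CB gives T_A·a = T_B·b, together with T_A + T_B = T₀.
T_A = T₀·b/(a+b) = 301.0·264/599.0 = 132.7 N·m; T_B = 168.3 N·m.
τ in each portion: τ_AC = 1.61×10^6 Pa, τ_CB = 2.05×10^6 Pa; maximum is in CB.
τ_max = T_CB·r/J = 168.3·0.0374/3.07×10^-6 = 2.049×10^6 Pa.

2.05e6 Pa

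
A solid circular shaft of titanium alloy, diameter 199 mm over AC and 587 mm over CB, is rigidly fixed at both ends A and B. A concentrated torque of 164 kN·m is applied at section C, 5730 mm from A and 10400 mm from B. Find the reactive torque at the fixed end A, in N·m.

Compatibility: T_A·a/J_AC = T_B·b/J_CB with T_A + T_B = T₀.
J_AC = 1.54×10^-4 m⁴, J_CB = 0.0117 m⁴, so T_A = T₀·(J_AC/a)/((J_AC/a)+(J_CB/b)) = 3840 N·m, T_B = 160200 N·m.

3840 N·m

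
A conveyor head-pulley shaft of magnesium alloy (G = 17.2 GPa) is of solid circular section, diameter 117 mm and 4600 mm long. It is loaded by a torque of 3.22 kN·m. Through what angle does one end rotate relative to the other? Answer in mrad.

J = πd⁴/32 = π(0.117)⁴/32 = 1.840×10^-5 m⁴.
θ = T·L/(G·J) = 3220 × 4.60 / (17.2×10⁹ × 1.840×10^-5) = 0.04681 rad.

46.8 mrad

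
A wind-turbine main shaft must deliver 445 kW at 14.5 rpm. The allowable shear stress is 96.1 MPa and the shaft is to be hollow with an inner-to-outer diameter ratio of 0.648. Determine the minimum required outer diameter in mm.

ω = 2π·14.5/60 = 1.518 rad/s, so T = P/ω = 445×10³ / 1.518 = 293100 N·m.
For a hollow shaft with d_i/d_o = 0.648: τ_max = 16T/(π d_o³ (1−k⁴)), so d_o = [16T/(π τ_allow (1−k⁴))]^(1/3) = [16·293100/(π·9.61×10^7·0.8237)]^(1/3) = 0.2662 m.

266 mm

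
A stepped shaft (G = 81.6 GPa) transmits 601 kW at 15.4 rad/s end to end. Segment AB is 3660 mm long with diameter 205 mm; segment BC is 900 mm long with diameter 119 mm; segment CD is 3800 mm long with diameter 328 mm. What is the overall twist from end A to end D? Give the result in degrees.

ω = 15.4 rad/s, so T = P/ω = 601×10³ / 15.40 = 39030 N·m.
J_AB = π(0.205)⁴/32 = 1.73×10^-4 m⁴; J_BC = π(0.119)⁴/32 = 1.97×10^-5 m⁴; J_CD = π(0.328)⁴/32 = 1.14×10^-3 m⁴.
θ = (T/G)·Σ L_i/J_i = (39030/81.6×10⁹)·(3.66/1.73×10^-4 + 0.900/1.97×10^-5 + 3.80/1.14×10^-3) = 0.03356 rad.

1.92°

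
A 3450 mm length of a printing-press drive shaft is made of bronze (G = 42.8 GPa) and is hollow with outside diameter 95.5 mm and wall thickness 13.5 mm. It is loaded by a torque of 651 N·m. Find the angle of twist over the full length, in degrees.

0.501°

J = π(d_o⁴ − d_i⁴)/32 = π(0.0955⁴ − 0.0685⁴)/32 = 6.005×10^-6 m⁴.
θ = T·L/(G·J) = 651.0 × 3.45 / (42.8×10⁹ × 6.005×10^-6) = 8.739×10^-3 rad.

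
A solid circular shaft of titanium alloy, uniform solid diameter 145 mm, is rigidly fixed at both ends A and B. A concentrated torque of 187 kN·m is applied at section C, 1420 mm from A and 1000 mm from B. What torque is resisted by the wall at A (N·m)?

77300 N·m

With uniform GJ and both ends fixed, compatibility θ_AC = θ_CB gives T_A·a = T_B·b, together with T_A + T_B = T₀.
T_A = T₀·b/(a+b) = 187000·1000/2420 = 77270 N·m; T_B = 109700 N·m.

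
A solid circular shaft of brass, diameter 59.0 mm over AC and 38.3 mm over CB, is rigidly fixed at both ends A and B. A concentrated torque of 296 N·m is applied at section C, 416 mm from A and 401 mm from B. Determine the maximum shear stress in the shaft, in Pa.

6.20e6 Pa

Compatibility: T_A·a/J_AC = T_B·b/J_CB with T_A + T_B = T₀.
J_AC = 1.19×10^-6 m⁴, J_CB = 2.11×10^-7 m⁴, so T_A = T₀·(J_AC/a)/((J_AC/a)+(J_CB/b)) = 250.0 N·m, T_B = 46.05 N·m.
τ in each portion: τ_AC = 6.20×10^6 Pa, τ_CB = 4.17×10^6 Pa; maximum is in AC.
τ_max = T_AC·r/J = 250.0·0.0295/1.19×10^-6 = 6.198×10^6 Pa.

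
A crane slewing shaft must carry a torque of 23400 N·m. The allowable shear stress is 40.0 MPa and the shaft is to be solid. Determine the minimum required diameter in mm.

144 mm

For a solid shaft τ_max = 16T/(πd³), so d = (16T/(π τ_allow))^(1/3) = (16·23400/(π·4.00×10^7))^(1/3) = 0.1439 m.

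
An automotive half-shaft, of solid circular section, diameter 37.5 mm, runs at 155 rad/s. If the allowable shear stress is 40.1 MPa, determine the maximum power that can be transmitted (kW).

64.4 kW

J = πd⁴/32 = π(0.0375)⁴/32 = 1.941×10^-7 m⁴.
T_max = τ_allow·J/r = 4.01×10^7 × 1.941×10^-7 / 0.0187 = 415.2 N·m.
ω = 155 rad/s, so P_max = T_max·ω = 6.436×10^4 W.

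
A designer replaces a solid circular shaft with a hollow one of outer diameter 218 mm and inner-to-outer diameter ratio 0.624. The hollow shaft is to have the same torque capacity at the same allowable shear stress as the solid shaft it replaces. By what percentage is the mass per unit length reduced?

31.9 %

Equal τ_max and T ⇒ the solid shaft needs d_s³ = d_o³(1−k⁴), so d_s = 218·(1−0.624⁴)^(1/3) = 206.4 mm.
Area ratio A_h/A_s = d_o²(1−k²)/d_s² = (1−k²)/(1−k⁴)^(2/3) = 0.6814.
Mass saving = 1 − 0.6814 = 31.9 %.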